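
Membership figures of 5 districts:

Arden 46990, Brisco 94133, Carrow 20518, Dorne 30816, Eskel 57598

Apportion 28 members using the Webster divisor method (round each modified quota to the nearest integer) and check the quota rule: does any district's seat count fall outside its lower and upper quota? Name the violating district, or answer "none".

none

Standard quotas: Arden 5.262, Brisco 10.541, Carrow 2.298, Dorne 3.451, Eskel 6.450.
Webster allocation: Arden 5, Brisco 11, Carrow 2, Dorne 3, Eskel 7.
Every allocation lies between the lower and upper quota.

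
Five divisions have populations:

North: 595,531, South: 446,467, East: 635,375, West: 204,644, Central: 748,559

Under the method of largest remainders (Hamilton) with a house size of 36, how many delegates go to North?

8

Standard divisor: 2630576 ÷ 36 ≈ 73071.556.
Standard quotas: North 8.1500, South 6.1100, East 8.6952, West 2.8006, Central 10.2442.
Lower quotas: North 8, South 6, East 8, West 2, Central 10 (sum 34, leaving 2 seats).
Remainders in descending order: West 0.8006, East 0.6952, Central 0.2442, North 0.1500, South 0.1100.
Largest remainders: West, East receive the extra seats.
North receives 8.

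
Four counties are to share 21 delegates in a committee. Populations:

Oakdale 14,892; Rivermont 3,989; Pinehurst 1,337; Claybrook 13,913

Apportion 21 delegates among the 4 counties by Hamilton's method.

Total 34131; standard divisor 34131/21 ≈ 1625.286.
Standard quotas: Oakdale 9.1627, Rivermont 2.4543, Pinehurst 0.8226, Claybrook 8.5603.
Lower quotas: Oakdale 9, Rivermont 2, Pinehurst 0, Claybrook 8 (sum 19, leaving 2 seats).
Remainders in descending order: Pinehurst 0.8226, Claybrook 0.5603, Rivermont 0.4543, Oakdale 0.1627.
Largest remainders: Pinehurst, Claybrook receive the extra seats.

Oakdale 9, Rivermont 2, Pinehurst 1, Claybrook 9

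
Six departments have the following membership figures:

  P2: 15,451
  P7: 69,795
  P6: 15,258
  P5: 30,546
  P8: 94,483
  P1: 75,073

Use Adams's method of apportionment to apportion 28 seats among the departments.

Standard divisor 300606/28 ≈ 10735.929; standard quotas: P2 1.439, P7 6.501, P6 1.421, P5 2.845, P8 8.801, P1 6.993.
Rounding up gives 2, 7, 2, 3, 9, 7 = 30 seats, so the divisor must be adjusted.
With modified divisor 12200: modified quotas P2 1.266, P7 5.721, P6 1.251, P5 2.504, P8 7.745, P1 6.154.
Rounding up: P2 2, P7 6, P6 2, P5 3, P8 8, P1 7 (total 28).

P2 2; P7 6; P6 2; P5 3; P8 8; P1 7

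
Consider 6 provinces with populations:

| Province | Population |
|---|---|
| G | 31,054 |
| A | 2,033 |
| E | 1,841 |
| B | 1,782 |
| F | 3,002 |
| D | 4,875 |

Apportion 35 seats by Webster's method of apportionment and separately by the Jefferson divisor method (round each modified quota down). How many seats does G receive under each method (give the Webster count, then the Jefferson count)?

25 and 26

Webster: G 25, A 2, E 1, B 1, F 2, D 4.
Jefferson: G 26, A 1, E 1, B 1, F 2, D 4.
G gets 25 under Webster and 26 under Jefferson.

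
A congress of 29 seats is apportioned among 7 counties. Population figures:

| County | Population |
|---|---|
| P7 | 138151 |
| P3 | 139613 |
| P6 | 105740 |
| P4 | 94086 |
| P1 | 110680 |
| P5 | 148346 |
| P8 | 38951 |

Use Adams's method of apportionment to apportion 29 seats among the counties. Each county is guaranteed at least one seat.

Standard divisor 775567/29 ≈ 26743.69; standard quotas: P7 5.166, P3 5.220, P6 3.954, P4 3.518, P1 4.139, P5 5.547, P8 1.456.
Rounding up gives 6, 6, 4, 4, 5, 6, 2 = 33 seats, so the divisor must be adjusted.
With modified divisor 30500: modified quotas P7 4.530, P3 4.577, P6 3.467, P4 3.085, P1 3.629, P5 4.864, P8 1.277.
Rounding up: P7 5, P3 5, P6 4, P4 4, P1 4, P5 5, P8 2 (total 29).

P7 5; P3 5; P6 4; P4 4; P1 4; P5 5; P8 2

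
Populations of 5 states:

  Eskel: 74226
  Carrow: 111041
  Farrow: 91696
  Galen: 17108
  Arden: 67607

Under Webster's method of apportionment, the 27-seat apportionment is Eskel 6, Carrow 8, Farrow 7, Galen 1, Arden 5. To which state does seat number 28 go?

Priority for the next seat is population ÷ (current seats + 0.5).
Priorities: Eskel 11419.385, Carrow 13063.647, Farrow 12226.133, Galen 11405.333, Arden 12292.182.
Highest priority: Carrow.

Carrow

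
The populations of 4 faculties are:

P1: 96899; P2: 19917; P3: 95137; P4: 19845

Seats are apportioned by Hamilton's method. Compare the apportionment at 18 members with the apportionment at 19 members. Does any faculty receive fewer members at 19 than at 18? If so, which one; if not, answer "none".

At 18 seats: P1 7, P2 2, P3 7, P4 2.
At 19 seats: P1 8, P2 2, P3 8, P4 1.
P4 drops from 2 to 1.

P4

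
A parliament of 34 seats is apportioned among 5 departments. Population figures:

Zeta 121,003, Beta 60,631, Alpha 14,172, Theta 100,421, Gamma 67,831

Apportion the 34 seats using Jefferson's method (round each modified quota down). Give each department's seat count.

Standard divisor 364058/34 ≈ 10707.588; standard quotas: Zeta 11.301, Beta 5.662, Alpha 1.324, Theta 9.378, Gamma 6.335.
Rounding down gives 11, 5, 1, 9, 6 = 32 seats, so the divisor must be adjusted.
With modified divisor 10063: modified quotas Zeta 12.025, Beta 6.025, Alpha 1.408, Theta 9.979, Gamma 6.741.
Rounding down: Zeta 12, Beta 6, Alpha 1, Theta 9, Gamma 6 (total 34).

Zeta=12, Beta=6, Alpha=1, Theta=9, Gamma=6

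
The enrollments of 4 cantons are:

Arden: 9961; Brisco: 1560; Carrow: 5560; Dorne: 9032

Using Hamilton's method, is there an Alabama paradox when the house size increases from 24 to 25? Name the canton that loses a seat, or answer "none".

At 24 seats: Arden 9, Brisco 2, Carrow 5, Dorne 8.
At 25 seats: Arden 10, Brisco 1, Carrow 5, Dorne 9.
Brisco drops from 2 to 1.

Brisco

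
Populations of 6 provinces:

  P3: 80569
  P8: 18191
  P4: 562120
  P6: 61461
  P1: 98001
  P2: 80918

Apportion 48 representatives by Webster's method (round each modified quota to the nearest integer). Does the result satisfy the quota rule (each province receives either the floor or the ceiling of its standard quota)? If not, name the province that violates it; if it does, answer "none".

P4

Standard quotas: P3 4.291, P8 0.969, P4 29.938, P6 3.273, P1 5.219, P2 4.310.
Webster allocation: P3 4, P8 1, P4 31, P6 3, P1 5, P2 4.
P4 has quota 29.938 (lower 29, upper 30) but receives 31 — outside the quota interval.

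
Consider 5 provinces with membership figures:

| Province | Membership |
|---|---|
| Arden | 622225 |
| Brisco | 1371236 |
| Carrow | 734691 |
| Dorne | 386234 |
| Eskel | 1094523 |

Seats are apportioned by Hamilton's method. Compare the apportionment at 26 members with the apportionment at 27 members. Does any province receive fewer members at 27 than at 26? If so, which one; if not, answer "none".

none

At 26 seats: Arden 4, Brisco 8, Carrow 5, Dorne 2, Eskel 7.
At 27 seats: Arden 4, Brisco 9, Carrow 5, Dorne 2, Eskel 7.
No province's allocation decreased.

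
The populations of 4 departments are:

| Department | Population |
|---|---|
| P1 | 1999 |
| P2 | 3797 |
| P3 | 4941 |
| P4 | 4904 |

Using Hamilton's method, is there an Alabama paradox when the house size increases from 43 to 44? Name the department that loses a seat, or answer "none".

P1

At 43 seats: P1 6, P2 10, P3 14, P4 13.
At 44 seats: P1 5, P2 11, P3 14, P4 14.
P1 drops from 6 to 5.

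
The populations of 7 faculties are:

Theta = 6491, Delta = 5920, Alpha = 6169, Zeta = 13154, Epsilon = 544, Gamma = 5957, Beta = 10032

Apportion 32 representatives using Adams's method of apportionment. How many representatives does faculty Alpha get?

Standard divisor 48267/32 ≈ 1508.344; standard quotas: Theta 4.303, Delta 3.925, Alpha 4.090, Zeta 8.721, Epsilon 0.361, Gamma 3.949, Beta 6.651.
Rounding up gives 5, 4, 5, 9, 1, 4, 7 = 35 seats, so the divisor must be adjusted.
With modified divisor 1660: modified quotas Theta 3.910, Delta 3.566, Alpha 3.716, Zeta 7.924, Epsilon 0.328, Gamma 3.589, Beta 6.043.
Rounding up: Theta 4, Delta 4, Alpha 4, Zeta 8, Epsilon 1, Gamma 4, Beta 7 (total 32).
Alpha receives 4.

4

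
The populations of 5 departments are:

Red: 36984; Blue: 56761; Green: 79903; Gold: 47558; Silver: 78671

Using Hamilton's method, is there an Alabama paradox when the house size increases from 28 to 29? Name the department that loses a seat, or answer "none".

Red

At 28 seats: Red 4, Blue 5, Green 8, Gold 4, Silver 7.
At 29 seats: Red 3, Blue 5, Green 8, Gold 5, Silver 8.
Red drops from 4 to 3.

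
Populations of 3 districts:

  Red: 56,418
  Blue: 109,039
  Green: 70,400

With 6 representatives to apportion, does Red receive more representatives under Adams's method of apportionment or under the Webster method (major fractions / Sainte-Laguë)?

Adams

Adams: Red 2, Blue 2, Green 2.
Webster: Red 1, Blue 3, Green 2.
Red gets 2 under Adams and 1 under Webster.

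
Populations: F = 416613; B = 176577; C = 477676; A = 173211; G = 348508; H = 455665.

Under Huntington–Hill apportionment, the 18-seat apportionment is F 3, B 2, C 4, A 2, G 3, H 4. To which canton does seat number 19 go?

Priority for the next seat is population ÷ (√(s·(s+1))).
Priorities: F 120265.814, B 72087.258, C 106811.601, A 70713.095, G 100605.594, H 101889.791.
Highest priority: F.

F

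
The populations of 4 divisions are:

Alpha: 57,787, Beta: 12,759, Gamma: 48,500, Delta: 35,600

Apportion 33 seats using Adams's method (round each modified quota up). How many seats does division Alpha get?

Standard divisor 154646/33 ≈ 4686.242; standard quotas: Alpha 12.331, Beta 2.723, Gamma 10.349, Delta 7.597.
Rounding up gives 13, 3, 11, 8 = 35 seats, so the divisor must be adjusted.
With modified divisor 5000: modified quotas Alpha 11.557, Beta 2.552, Gamma 9.700, Delta 7.120.
Rounding up: Alpha 12, Beta 3, Gamma 10, Delta 8 (total 33).
Alpha receives 12.

12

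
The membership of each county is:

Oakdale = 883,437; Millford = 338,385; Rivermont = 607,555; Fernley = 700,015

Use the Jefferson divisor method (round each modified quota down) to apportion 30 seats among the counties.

Standard divisor 2529392/30 ≈ 84313.067; standard quotas: Oakdale 10.478, Millford 4.013, Rivermont 7.206, Fernley 8.303.
Rounding down gives 10, 4, 7, 8 = 29 seats, so the divisor must be adjusted.
With modified divisor 79000: modified quotas Oakdale 11.183, Millford 4.283, Rivermont 7.691, Fernley 8.861.
Rounding down: Oakdale 11, Millford 4, Rivermont 7, Fernley 8 (total 30).

Oakdale=11; Millford=4; Rivermont=7; Fernley=8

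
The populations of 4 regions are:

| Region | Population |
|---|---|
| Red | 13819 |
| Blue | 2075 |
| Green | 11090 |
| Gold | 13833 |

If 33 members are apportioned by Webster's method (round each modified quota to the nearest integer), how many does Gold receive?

Standard divisor 40817/33 ≈ 1236.879; standard quotas: Red 11.172, Blue 1.678, Green 8.966, Gold 11.184.
Rounding to the nearest integer gives Red 11, Blue 2, Green 9, Gold 11 — total 33, matching the house size, so no adjustment is needed.
Gold receives 11.

11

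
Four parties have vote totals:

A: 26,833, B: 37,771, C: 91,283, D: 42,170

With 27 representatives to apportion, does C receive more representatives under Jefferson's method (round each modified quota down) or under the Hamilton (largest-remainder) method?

Jefferson: A 3, B 5, C 13, D 6.
Hamilton: A 4, B 5, C 12, D 6.
C gets 13 under Jefferson and 12 under Hamilton.

Jefferson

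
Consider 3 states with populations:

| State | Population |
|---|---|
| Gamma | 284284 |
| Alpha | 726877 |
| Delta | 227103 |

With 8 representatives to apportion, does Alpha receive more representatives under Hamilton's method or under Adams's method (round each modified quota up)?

Hamilton

Hamilton: Gamma 2, Alpha 5, Delta 1.
Adams: Gamma 2, Alpha 4, Delta 2.
Alpha gets 5 under Hamilton and 4 under Adams.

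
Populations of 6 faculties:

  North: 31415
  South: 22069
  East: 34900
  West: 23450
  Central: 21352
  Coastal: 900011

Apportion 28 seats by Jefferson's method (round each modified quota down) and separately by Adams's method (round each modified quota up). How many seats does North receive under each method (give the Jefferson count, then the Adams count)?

Jefferson: North 0, South 0, East 1, West 0, Central 0, Coastal 27.
Adams: North 1, South 1, East 1, West 1, Central 1, Coastal 23.
North gets 0 under Jefferson and 1 under Adams.

0 and 1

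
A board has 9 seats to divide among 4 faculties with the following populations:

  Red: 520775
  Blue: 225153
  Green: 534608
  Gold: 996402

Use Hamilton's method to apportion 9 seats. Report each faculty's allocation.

Red: 2; Blue: 1; Green: 2; Gold: 4

Standard divisor: 2276938 ÷ 9 ≈ 252993.111.
Standard quotas: Red 2.0585, Blue 0.8900, Green 2.1131, Gold 3.9385.
Lower quotas: Red 2, Blue 0, Green 2, Gold 3 (sum 7, leaving 2 seats).
Remainders in descending order: Gold 0.9385, Blue 0.8900, Green 0.1131, Red 0.0585.
Largest remainders: Gold, Blue receive the extra seats.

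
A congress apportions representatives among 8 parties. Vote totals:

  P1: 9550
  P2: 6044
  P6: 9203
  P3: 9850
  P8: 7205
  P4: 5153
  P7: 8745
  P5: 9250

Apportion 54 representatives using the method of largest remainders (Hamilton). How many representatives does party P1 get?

The standard divisor is 65000/54 ≈ 1203.704.
Standard quotas: P1 7.9338, P2 5.0212, P6 7.6456, P3 8.1831, P8 5.9857, P4 4.2810, P7 7.2651, P5 7.6846.
Lower quotas: P1 7, P2 5, P6 7, P3 8, P8 5, P4 4, P7 7, P5 7 (sum 50, leaving 4 seats).
Remainders in descending order: P8 0.9857, P1 0.9338, P5 0.6846, P6 0.6456, P4 0.2810, P7 0.2651, P3 0.1831, P2 0.0212.
Largest remainders: P8, P1, P5, P6 receive the extra seats.
P1 receives 8.

8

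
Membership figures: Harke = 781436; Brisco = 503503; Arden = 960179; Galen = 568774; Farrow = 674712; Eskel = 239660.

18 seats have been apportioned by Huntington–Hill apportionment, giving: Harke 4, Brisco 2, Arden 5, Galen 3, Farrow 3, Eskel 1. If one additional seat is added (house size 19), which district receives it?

Priority for the next seat is population ÷ (√(s·(s+1))).
Priorities: Harke 174734.402, Brisco 205554.239, Arden 175303.899, Galen 164190.911, Farrow 194772.577, Eskel 169465.211.
Highest priority: Brisco.

Brisco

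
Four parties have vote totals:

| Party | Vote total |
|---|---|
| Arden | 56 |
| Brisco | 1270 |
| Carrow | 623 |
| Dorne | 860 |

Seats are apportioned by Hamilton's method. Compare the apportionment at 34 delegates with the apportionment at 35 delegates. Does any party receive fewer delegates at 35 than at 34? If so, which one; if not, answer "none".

Arden

At 34 seats: Arden 1, Brisco 15, Carrow 8, Dorne 10.
At 35 seats: Arden 0, Brisco 16, Carrow 8, Dorne 11.
Arden drops from 1 to 0.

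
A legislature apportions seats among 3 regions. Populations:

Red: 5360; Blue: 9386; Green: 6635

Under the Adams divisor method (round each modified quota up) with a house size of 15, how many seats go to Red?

4

Standard divisor 21381/15 ≈ 1425.4; standard quotas: Red 3.760, Blue 6.585, Green 4.655.
Rounding up gives 4, 7, 5 = 16 seats, so the divisor must be adjusted.
With modified divisor 1600: modified quotas Red 3.350, Blue 5.866, Green 4.147.
Rounding up: Red 4, Blue 6, Green 5 (total 15).
Red receives 4.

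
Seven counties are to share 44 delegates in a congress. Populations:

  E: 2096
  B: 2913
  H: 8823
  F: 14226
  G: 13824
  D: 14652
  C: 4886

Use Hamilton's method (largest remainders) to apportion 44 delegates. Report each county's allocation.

E 2; B 2; H 6; F 10; G 10; D 10; C 4

The standard divisor is 61420/44 ≈ 1395.909.
Standard quotas: E 1.5015, B 2.0868, H 6.3206, F 10.1912, G 9.9032, D 10.4964, C 3.5002.
Lower quotas: E 1, B 2, H 6, F 10, G 9, D 10, C 3 (sum 41, leaving 3 seats).
Remainders in descending order: G 0.9032, E 0.5015, C 0.5002, D 0.4964, H 0.3206, F 0.1912, B 0.0868.
The surplus seats go to G, E, C.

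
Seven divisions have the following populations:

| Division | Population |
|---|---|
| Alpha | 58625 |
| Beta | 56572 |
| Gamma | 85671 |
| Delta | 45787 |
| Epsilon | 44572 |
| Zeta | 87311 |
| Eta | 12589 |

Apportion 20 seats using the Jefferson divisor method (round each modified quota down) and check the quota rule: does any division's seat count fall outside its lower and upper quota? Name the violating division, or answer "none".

none

Standard quotas: Alpha 2.998, Beta 2.893, Gamma 4.381, Delta 2.341, Epsilon 2.279, Zeta 4.465, Eta 0.644.
Jefferson allocation: Alpha 3, Beta 3, Gamma 5, Delta 2, Epsilon 2, Zeta 5, Eta 0.
Every allocation lies between the lower and upper quota.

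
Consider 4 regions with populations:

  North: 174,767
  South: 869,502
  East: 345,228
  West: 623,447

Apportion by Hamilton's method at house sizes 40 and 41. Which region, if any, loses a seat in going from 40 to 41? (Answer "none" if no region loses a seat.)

At 40 seats: North 4, South 17, East 7, West 12.
At 41 seats: North 3, South 18, East 7, West 13.
North drops from 4 to 3.

North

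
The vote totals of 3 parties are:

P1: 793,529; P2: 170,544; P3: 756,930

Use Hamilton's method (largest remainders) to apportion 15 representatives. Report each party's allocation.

Standard divisor: 1721003 ÷ 15 ≈ 114733.533.
Standard quotas: P1 6.9163, P2 1.4864, P3 6.5973.
Lower quotas: P1 6, P2 1, P3 6 (sum 13, leaving 2 seats).
Remainders in descending order: P1 0.9163, P3 0.5973, P2 0.4864.
Largest remainders: P1, P3 receive the extra seats.

P1 7, P2 1, P3 7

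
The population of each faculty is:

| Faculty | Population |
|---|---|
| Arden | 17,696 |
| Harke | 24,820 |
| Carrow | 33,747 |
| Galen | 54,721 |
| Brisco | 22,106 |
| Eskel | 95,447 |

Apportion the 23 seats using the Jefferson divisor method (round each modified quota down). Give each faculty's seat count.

Standard divisor 248537/23 ≈ 10805.957; standard quotas: Arden 1.638, Harke 2.297, Carrow 3.123, Galen 5.064, Brisco 2.046, Eskel 8.833.
Rounding down gives 1, 2, 3, 5, 2, 8 = 21 seats, so the divisor must be adjusted.
With modified divisor 9300: modified quotas Arden 1.903, Harke 2.669, Carrow 3.629, Galen 5.884, Brisco 2.377, Eskel 10.263.
Rounding down: Arden 1, Harke 2, Carrow 3, Galen 5, Brisco 2, Eskel 10 (total 23).

Arden 1, Harke 2, Carrow 3, Galen 5, Brisco 2, Eskel 10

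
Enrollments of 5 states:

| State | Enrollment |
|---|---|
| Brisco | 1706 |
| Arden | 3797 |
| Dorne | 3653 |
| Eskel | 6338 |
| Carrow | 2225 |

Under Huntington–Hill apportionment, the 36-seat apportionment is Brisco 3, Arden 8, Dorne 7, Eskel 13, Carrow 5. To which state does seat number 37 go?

Priority for the next seat is population ÷ (√(s·(s+1))).
Priorities: Brisco 492.480, Arden 447.481, Dorne 488.153, Eskel 469.804, Carrow 406.228.
Highest priority: Brisco.

Brisco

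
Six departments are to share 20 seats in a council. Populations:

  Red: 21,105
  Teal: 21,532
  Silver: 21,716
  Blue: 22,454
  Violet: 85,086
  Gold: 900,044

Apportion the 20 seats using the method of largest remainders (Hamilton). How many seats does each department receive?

Standard divisor: 1071937 ÷ 20 ≈ 53596.85.
Standard quotas: Red 0.3938, Teal 0.4017, Silver 0.4052, Blue 0.4189, Violet 1.5875, Gold 16.7929.
Lower quotas: Red 0, Teal 0, Silver 0, Blue 0, Violet 1, Gold 16 (sum 17, leaving 3 seats).
Remainders in descending order: Gold 0.7929, Violet 0.5875, Blue 0.4189, Silver 0.4052, Teal 0.4017, Red 0.3938.
The surplus seats go to Gold, Violet, Blue.

Red=0, Teal=0, Silver=0, Blue=1, Violet=2, Gold=17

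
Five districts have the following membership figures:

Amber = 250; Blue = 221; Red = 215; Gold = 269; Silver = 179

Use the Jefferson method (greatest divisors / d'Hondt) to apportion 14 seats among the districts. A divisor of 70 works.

With modified divisor 70: modified quotas Amber 3.571, Blue 3.157, Red 3.071, Gold 3.843, Silver 2.557.
Rounding down: Amber 3, Blue 3, Red 3, Gold 3, Silver 2 (total 14).

Amber=3; Blue=3; Red=3; Gold=3; Silver=2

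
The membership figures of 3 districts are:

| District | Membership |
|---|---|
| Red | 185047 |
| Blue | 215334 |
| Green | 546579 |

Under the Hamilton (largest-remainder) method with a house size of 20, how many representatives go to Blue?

5

Standard divisor: 946960 ÷ 20 = 47348.
Standard quotas: Red 3.9082, Blue 4.5479, Green 11.5439.
Lower quotas: Red 3, Blue 4, Green 11 (sum 18, leaving 2 seats).
Remainders in descending order: Red 0.9082, Blue 0.5479, Green 0.5439.
The surplus seats go to Red, Blue.
Blue receives 5.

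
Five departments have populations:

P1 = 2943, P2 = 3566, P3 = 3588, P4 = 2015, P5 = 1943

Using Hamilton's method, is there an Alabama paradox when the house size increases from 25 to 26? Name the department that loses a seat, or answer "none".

P5

At 25 seats: P1 5, P2 6, P3 6, P4 4, P5 4.
At 26 seats: P1 5, P2 7, P3 7, P4 4, P5 3.
P5 drops from 4 to 3.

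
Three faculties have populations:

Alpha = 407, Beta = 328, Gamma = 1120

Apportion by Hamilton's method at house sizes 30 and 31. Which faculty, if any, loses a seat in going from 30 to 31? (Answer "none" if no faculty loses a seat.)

At 30 seats: Alpha 7, Beta 5, Gamma 18.
At 31 seats: Alpha 7, Beta 5, Gamma 19.
No faculty's allocation decreased.

none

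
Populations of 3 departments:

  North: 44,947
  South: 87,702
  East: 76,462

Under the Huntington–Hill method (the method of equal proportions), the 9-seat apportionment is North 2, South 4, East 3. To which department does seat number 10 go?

Priority for the next seat is population ÷ (√(s·(s+1))).
Priorities: North 18349.536, South 19610.763, East 22072.678.
Highest priority: East.

East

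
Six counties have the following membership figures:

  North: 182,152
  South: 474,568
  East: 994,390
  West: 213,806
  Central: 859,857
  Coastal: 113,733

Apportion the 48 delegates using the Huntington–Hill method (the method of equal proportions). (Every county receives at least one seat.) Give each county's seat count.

North: 3, South: 8, East: 17, West: 4, Central: 14, Coastal: 2

With divisor 59815: modified quotas North 3.045, South 7.934, East 16.624, West 3.574, Central 14.375, Coastal 1.901.
Geometric-mean thresholds: North √(3·4)=3.464, South √(7·8)=7.483, East √(16·17)=16.492, West √(3·4)=3.464, Central √(14·15)=14.491, Coastal √(1·2)=1.414.
Each quota rounded against its threshold gives North 3, South 8, East 17, West 4, Central 14, Coastal 2 (total 48).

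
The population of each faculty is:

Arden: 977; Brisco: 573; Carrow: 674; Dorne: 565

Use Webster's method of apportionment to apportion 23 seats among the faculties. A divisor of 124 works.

With modified divisor 124: modified quotas Arden 7.879, Brisco 4.621, Carrow 5.435, Dorne 4.556.
Rounding to the nearest integer: Arden 8, Brisco 5, Carrow 5, Dorne 5 (total 23).

Arden 8, Brisco 5, Carrow 5, Dorne 5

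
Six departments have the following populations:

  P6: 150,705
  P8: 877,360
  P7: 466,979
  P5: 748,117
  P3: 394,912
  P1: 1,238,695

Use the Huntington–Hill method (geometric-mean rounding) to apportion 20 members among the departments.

P6: 1; P8: 5; P7: 2; P5: 4; P3: 2; P1: 6

With divisor 193659: modified quotas P6 0.778, P8 4.530, P7 2.411, P5 3.863, P3 2.039, P1 6.396.
Geometric-mean thresholds: P6 (min 1), P8 √(4·5)=4.472, P7 √(2·3)=2.449, P5 √(3·4)=3.464, P3 √(2·3)=2.449, P1 √(6·7)=6.481.
Each quota rounded against its threshold gives P6 1, P8 5, P7 2, P5 4, P3 2, P1 6 (total 20).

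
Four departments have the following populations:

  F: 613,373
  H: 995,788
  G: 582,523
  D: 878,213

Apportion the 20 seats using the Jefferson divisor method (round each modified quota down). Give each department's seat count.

F 4, H 6, G 4, D 6

Standard divisor 3069897/20 ≈ 153494.85; standard quotas: F 3.996, H 6.487, G 3.795, D 5.721.
Rounding down gives 3, 6, 3, 5 = 17 seats, so the divisor must be adjusted.
With modified divisor 143900: modified quotas F 4.262, H 6.920, G 4.048, D 6.103.
Rounding down: F 4, H 6, G 4, D 6 (total 20).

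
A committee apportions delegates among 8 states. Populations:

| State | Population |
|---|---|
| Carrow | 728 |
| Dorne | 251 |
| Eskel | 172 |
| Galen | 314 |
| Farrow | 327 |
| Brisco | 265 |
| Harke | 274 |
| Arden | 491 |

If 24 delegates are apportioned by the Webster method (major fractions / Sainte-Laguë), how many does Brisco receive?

2

Standard divisor 2822/24 ≈ 117.583; standard quotas: Carrow 6.191, Dorne 2.135, Eskel 1.463, Galen 2.670, Farrow 2.781, Brisco 2.254, Harke 2.330, Arden 4.176.
Rounding to the nearest integer gives 6, 2, 1, 3, 3, 2, 2, 4 = 23 seats, so the divisor must be adjusted.
With modified divisor 113: modified quotas Carrow 6.442, Dorne 2.221, Eskel 1.522, Galen 2.779, Farrow 2.894, Brisco 2.345, Harke 2.425, Arden 4.345.
Rounding to the nearest integer: Carrow 6, Dorne 2, Eskel 2, Galen 3, Farrow 3, Brisco 2, Harke 2, Arden 4 (total 24).
Brisco receives 2.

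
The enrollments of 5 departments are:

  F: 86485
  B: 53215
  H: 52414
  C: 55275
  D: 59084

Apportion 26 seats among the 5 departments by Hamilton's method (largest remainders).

Total 306473; standard divisor 306473/26 ≈ 11787.423.
Standard quotas: F 7.3371, B 4.5146, H 4.4466, C 4.6893, D 5.0125.
Lower quotas: F 7, B 4, H 4, C 4, D 5 (sum 24, leaving 2 seats).
Remainders in descending order: C 0.6893, B 0.5146, H 0.4466, F 0.3371, D 0.0125.
The surplus seats go to C, B.

F=7; B=5; H=4; C=5; D=5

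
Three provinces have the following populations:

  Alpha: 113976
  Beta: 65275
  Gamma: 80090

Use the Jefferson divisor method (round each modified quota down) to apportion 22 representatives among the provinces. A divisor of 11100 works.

Alpha 10, Beta 5, Gamma 7

With modified divisor 11100: modified quotas Alpha 10.268, Beta 5.881, Gamma 7.215.
Rounding down: Alpha 10, Beta 5, Gamma 7 (total 22).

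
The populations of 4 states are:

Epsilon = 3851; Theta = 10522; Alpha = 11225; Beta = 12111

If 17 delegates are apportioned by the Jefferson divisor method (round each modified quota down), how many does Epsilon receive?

Standard divisor 37709/17 ≈ 2218.176; standard quotas: Epsilon 1.736, Theta 4.744, Alpha 5.060, Beta 5.460.
Rounding down gives 1, 4, 5, 5 = 15 seats, so the divisor must be adjusted.
With modified divisor 2000: modified quotas Epsilon 1.925, Theta 5.261, Alpha 5.612, Beta 6.056.
Rounding down: Epsilon 1, Theta 5, Alpha 5, Beta 6 (total 17).
Epsilon receives 1.

1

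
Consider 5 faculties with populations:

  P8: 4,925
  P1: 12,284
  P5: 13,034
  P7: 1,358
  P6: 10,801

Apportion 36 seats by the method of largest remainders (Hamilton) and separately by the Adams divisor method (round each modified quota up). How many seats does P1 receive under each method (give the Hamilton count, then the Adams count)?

Hamilton: P8 4, P1 11, P5 11, P7 1, P6 9.
Adams: P8 4, P1 10, P5 11, P7 2, P6 9.
P1 gets 11 under Hamilton and 10 under Adams.

11 and 10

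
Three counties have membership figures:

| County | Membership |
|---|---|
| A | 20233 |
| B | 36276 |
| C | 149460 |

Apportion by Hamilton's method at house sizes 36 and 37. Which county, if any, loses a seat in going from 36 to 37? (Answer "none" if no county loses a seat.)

none

At 36 seats: A 4, B 6, C 26.
At 37 seats: A 4, B 6, C 27.
No county's allocation decreased.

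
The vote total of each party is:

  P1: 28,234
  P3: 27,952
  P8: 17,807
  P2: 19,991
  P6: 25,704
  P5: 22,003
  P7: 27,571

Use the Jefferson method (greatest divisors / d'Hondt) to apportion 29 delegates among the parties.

Standard divisor 169262/29 ≈ 5836.621; standard quotas: P1 4.837, P3 4.789, P8 3.051, P2 3.425, P6 4.404, P5 3.770, P7 4.724.
Rounding down gives 4, 4, 3, 3, 4, 3, 4 = 25 seats, so the divisor must be adjusted.
With modified divisor 5300: modified quotas P1 5.327, P3 5.274, P8 3.360, P2 3.772, P6 4.850, P5 4.152, P7 5.202.
Rounding down: P1 5, P3 5, P8 3, P2 3, P6 4, P5 4, P7 5 (total 29).

P1: 5; P3: 5; P8: 3; P2: 3; P6: 4; P5: 4; P7: 5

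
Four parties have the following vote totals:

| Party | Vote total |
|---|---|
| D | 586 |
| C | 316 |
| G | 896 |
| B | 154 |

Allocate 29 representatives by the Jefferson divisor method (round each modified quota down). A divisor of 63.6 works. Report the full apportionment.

With modified divisor 63.6: modified quotas D 9.214, C 4.969, G 14.088, B 2.421.
Rounding down: D 9, C 4, G 14, B 2 (total 29).

D: 9, C: 4, G: 14, B: 2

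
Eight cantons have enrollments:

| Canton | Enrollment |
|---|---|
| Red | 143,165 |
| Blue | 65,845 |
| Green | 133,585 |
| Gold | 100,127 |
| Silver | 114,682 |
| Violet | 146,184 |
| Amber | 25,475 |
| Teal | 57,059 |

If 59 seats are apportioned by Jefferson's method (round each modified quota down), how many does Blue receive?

Standard divisor 786122/59 ≈ 13324.102; standard quotas: Red 10.745, Blue 4.942, Green 10.026, Gold 7.515, Silver 8.607, Violet 10.971, Amber 1.912, Teal 4.282.
Rounding down gives 10, 4, 10, 7, 8, 10, 1, 4 = 54 seats, so the divisor must be adjusted.
With modified divisor 12600: modified quotas Red 11.362, Blue 5.226, Green 10.602, Gold 7.947, Silver 9.102, Violet 11.602, Amber 2.022, Teal 4.528.
Rounding down: Red 11, Blue 5, Green 10, Gold 7, Silver 9, Violet 11, Amber 2, Teal 4 (total 59).
Blue receives 5.

5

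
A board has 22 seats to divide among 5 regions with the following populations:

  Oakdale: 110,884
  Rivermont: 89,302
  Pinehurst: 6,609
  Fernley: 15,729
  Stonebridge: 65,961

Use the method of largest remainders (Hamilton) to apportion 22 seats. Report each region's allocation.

Oakdale: 8, Rivermont: 7, Pinehurst: 1, Fernley: 1, Stonebridge: 5

Standard divisor: 288485 ÷ 22 ≈ 13112.955.
Standard quotas: Oakdale 8.4561, Rivermont 6.8102, Pinehurst 0.5040, Fernley 1.1995, Stonebridge 5.0302.
Lower quotas: Oakdale 8, Rivermont 6, Pinehurst 0, Fernley 1, Stonebridge 5 (sum 20, leaving 2 seats).
Remainders in descending order: Rivermont 0.8102, Pinehurst 0.5040, Oakdale 0.4561, Fernley 0.1995, Stonebridge 0.0302.
The surplus seats go to Rivermont, Pinehurst.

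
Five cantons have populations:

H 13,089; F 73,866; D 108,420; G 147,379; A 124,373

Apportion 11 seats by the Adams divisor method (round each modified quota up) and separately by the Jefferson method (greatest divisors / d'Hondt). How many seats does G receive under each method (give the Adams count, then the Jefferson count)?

3 and 4

Adams: H 1, F 2, D 2, G 3, A 3.
Jefferson: H 0, F 2, D 2, G 4, A 3.
G gets 3 under Adams and 4 under Jefferson.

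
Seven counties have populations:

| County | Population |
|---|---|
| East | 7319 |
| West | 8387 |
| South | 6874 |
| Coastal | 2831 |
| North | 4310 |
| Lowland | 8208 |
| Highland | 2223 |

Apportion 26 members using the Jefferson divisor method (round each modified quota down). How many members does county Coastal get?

2

Standard divisor 40152/26 ≈ 1544.308; standard quotas: East 4.739, West 5.431, South 4.451, Coastal 1.833, North 2.791, Lowland 5.315, Highland 1.439.
Rounding down gives 4, 5, 4, 1, 2, 5, 1 = 22 seats, so the divisor must be adjusted.
With modified divisor 1390: modified quotas East 5.265, West 6.034, South 4.945, Coastal 2.037, North 3.101, Lowland 5.905, Highland 1.599.
Rounding down: East 5, West 6, South 4, Coastal 2, North 3, Lowland 5, Highland 1 (total 26).
Coastal receives 2.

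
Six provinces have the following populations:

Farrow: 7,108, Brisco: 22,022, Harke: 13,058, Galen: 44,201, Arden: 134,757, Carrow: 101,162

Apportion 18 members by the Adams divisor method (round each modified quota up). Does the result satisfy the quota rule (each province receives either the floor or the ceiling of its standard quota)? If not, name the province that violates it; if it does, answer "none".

none

Standard quotas: Farrow 0.397, Brisco 1.230, Harke 0.729, Galen 2.469, Arden 7.526, Carrow 5.650.
Adams allocation: Farrow 1, Brisco 1, Harke 1, Galen 3, Arden 7, Carrow 5.
Every allocation lies between the lower and upper quota.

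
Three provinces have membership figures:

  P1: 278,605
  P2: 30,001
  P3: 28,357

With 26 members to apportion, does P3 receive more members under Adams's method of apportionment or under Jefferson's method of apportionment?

Adams: P1 20, P2 3, P3 3.
Jefferson: P1 22, P2 2, P3 2.
P3 gets 3 under Adams and 2 under Jefferson.

Adams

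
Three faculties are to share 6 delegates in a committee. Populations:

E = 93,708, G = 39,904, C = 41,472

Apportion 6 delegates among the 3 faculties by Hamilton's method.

E 3, G 1, C 2

The standard divisor is 175084/6 ≈ 29180.667.
Standard quotas: E 3.2113, G 1.3675, C 1.4212.
Lower quotas: E 3, G 1, C 1 (sum 5, leaving 1 seat).
Remainders in descending order: C 0.4212, G 0.3675, E 0.2113.
Largest remainder: C receives the extra seat.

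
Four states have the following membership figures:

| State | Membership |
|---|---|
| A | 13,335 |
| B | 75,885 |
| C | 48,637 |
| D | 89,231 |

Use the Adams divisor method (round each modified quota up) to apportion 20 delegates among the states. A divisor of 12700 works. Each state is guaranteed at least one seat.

A 2; B 6; C 4; D 8

With modified divisor 12700: modified quotas A 1.050, B 5.975, C 3.830, D 7.026.
Rounding up: A 2, B 6, C 4, D 8 (total 20).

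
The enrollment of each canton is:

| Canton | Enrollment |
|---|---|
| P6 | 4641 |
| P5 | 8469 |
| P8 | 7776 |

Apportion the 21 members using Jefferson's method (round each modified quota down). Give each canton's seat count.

P6: 4, P5: 9, P8: 8

Standard divisor 20886/21 ≈ 994.571; standard quotas: P6 4.666, P5 8.515, P8 7.818.
Rounding down gives 4, 8, 7 = 19 seats, so the divisor must be adjusted.
With modified divisor 935: modified quotas P6 4.964, P5 9.058, P8 8.317.
Rounding down: P6 4, P5 9, P8 8 (total 21).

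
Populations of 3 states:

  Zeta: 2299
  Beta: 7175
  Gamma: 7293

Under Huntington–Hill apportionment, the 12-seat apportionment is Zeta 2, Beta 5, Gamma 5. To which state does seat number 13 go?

Priority for the next seat is population ÷ (√(s·(s+1))).
Priorities: Zeta 938.563, Beta 1309.970, Gamma 1331.514.
Highest priority: Gamma.

Gamma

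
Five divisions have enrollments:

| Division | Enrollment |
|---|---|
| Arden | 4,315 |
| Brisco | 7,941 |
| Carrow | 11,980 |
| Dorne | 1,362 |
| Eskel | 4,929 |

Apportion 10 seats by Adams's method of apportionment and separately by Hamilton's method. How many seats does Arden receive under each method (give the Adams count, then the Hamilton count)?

Adams: Arden 2, Brisco 2, Carrow 3, Dorne 1, Eskel 2.
Hamilton: Arden 1, Brisco 3, Carrow 4, Dorne 0, Eskel 2.
Arden gets 2 under Adams and 1 under Hamilton.

2 and 1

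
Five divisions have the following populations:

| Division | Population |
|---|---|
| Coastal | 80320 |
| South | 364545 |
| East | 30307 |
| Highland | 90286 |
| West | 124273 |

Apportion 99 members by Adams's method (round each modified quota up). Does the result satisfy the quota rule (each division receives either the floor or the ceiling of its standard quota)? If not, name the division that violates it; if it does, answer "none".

Standard quotas: Coastal 11.529, South 52.325, East 4.350, Highland 12.959, West 17.837.
Adams allocation: Coastal 12, South 51, East 5, Highland 13, West 18.
South has quota 52.325 (lower 52, upper 53) but receives 51 — outside the quota interval.

South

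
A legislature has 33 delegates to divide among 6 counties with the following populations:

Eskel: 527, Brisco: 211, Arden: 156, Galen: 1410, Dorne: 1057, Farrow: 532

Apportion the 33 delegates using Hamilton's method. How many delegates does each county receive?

The standard divisor is 3893/33 ≈ 117.97.
Standard quotas: Eskel 4.467, Brisco 1.789, Arden 1.322, Galen 11.952, Dorne 8.960, Farrow 4.510.
Lower quotas: Eskel 4, Brisco 1, Arden 1, Galen 11, Dorne 8, Farrow 4 (sum 29, leaving 4 seats).
Remainders in descending order: Dorne 0.960, Galen 0.952, Brisco 0.789, Farrow 0.510, Eskel 0.467, Arden 0.322.
Largest remainders: Dorne, Galen, Brisco, Farrow receive the extra seats.

Eskel=4; Brisco=2; Arden=1; Galen=12; Dorne=9; Farrow=5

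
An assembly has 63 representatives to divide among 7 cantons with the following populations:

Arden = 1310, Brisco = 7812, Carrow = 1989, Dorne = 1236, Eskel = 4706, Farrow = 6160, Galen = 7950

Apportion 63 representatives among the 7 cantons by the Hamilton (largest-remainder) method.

Arden 3; Brisco 16; Carrow 4; Dorne 2; Eskel 10; Farrow 12; Galen 16

Standard divisor: 31163 ÷ 63 ≈ 494.651.
Standard quotas: Arden 2.6483, Brisco 15.7930, Carrow 4.0210, Dorne 2.4987, Eskel 9.5138, Farrow 12.4532, Galen 16.0719.
Lower quotas: Arden 2, Brisco 15, Carrow 4, Dorne 2, Eskel 9, Farrow 12, Galen 16 (sum 60, leaving 3 seats).
Remainders in descending order: Brisco 0.7930, Arden 0.6483, Eskel 0.5138, Dorne 0.4987, Farrow 0.4532, Galen 0.0719, Carrow 0.0210.
The surplus seats go to Brisco, Arden, Eskel.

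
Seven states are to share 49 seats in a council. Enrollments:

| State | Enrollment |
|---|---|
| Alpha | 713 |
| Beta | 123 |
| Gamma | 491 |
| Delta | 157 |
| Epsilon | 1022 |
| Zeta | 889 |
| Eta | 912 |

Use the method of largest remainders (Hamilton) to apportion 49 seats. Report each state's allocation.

Total 4307; standard divisor 4307/49 ≈ 87.898.
Standard quotas: Alpha 8.112, Beta 1.399, Gamma 5.586, Delta 1.786, Epsilon 11.627, Zeta 10.114, Eta 10.376.
Lower quotas: Alpha 8, Beta 1, Gamma 5, Delta 1, Epsilon 11, Zeta 10, Eta 10 (sum 46, leaving 3 seats).
Remainders in descending order: Delta 0.786, Epsilon 0.627, Gamma 0.586, Beta 0.399, Eta 0.376, Zeta 0.114, Alpha 0.112.
The surplus seats go to Delta, Epsilon, Gamma.

Alpha: 8, Beta: 1, Gamma: 6, Delta: 2, Epsilon: 12, Zeta: 10, Eta: 10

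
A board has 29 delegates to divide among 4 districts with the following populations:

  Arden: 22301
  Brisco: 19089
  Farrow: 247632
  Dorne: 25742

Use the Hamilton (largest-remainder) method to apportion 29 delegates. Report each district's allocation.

The standard divisor is 314764/29 ≈ 10853.931.
Standard quotas: Arden 2.0546, Brisco 1.7587, Farrow 22.8150, Dorne 2.3717.
Lower quotas: Arden 2, Brisco 1, Farrow 22, Dorne 2 (sum 27, leaving 2 seats).
Remainders in descending order: Farrow 0.8150, Brisco 0.7587, Dorne 0.3717, Arden 0.0546.
Largest remainders: Farrow, Brisco receive the extra seats.

Arden: 2, Brisco: 2, Farrow: 23, Dorne: 2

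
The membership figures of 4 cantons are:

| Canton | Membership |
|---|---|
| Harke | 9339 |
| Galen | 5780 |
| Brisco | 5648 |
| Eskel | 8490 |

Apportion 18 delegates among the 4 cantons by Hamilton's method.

The standard divisor is 29257/18 ≈ 1625.389.
Standard quotas: Harke 5.7457, Galen 3.5561, Brisco 3.4749, Eskel 5.2234.
Lower quotas: Harke 5, Galen 3, Brisco 3, Eskel 5 (sum 16, leaving 2 seats).
Remainders in descending order: Harke 0.7457, Galen 0.5561, Brisco 0.4749, Eskel 0.2234.
The surplus seats go to Harke, Galen.

Harke=6; Galen=4; Brisco=3; Eskel=5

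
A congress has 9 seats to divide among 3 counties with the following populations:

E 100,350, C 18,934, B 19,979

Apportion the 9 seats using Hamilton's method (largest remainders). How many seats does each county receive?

E=7; C=1; B=1

Standard divisor: 139263 ÷ 9 ≈ 15473.667.
Standard quotas: E 6.4852, C 1.2236, B 1.2912.
Lower quotas: E 6, C 1, B 1 (sum 8, leaving 1 seat).
Remainders in descending order: E 0.4852, B 0.2912, C 0.2236.
The surplus seat goes to E.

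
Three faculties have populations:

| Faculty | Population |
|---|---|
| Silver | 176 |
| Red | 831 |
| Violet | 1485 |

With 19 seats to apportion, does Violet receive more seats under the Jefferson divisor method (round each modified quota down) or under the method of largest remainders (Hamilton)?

Jefferson: Silver 1, Red 6, Violet 12.
Hamilton: Silver 2, Red 6, Violet 11.
Violet gets 12 under Jefferson and 11 under Hamilton.

Jefferson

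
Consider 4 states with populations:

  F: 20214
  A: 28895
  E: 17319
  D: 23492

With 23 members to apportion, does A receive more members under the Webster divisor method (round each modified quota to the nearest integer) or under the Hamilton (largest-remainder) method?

Webster: F 5, A 8, E 4, D 6.
Hamilton: F 5, A 7, E 5, D 6.
A gets 8 under Webster and 7 under Hamilton.

Webster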